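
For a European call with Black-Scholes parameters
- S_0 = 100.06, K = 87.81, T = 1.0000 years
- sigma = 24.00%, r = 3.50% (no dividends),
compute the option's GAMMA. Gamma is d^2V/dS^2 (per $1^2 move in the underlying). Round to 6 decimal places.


Answer: Gamma = 0.011967

Derivation:
d1 = 0.8099775695; d2 = 0.5699775695
phi(d1) = 0.2873741181; exp(-qT) = 1.0000000000; exp(-rT) = 0.9656054163
Gamma = exp(-qT) * phi(d1) / (S * sigma * sqrt(T)) = 1.0000000000 * 0.2873741181 / (100.0600 * 0.2400 * 1.0000000000) = 0.011967


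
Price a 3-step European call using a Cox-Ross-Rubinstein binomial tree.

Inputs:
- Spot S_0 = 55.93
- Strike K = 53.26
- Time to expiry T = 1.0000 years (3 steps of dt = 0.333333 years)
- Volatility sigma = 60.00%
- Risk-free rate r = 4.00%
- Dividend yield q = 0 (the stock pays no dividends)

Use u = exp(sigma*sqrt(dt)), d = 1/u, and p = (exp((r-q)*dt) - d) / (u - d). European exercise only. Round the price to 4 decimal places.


Answer: Price = V(0,0) = 16.1110

Derivation:
dt = T/N = 0.333333
u = exp(sigma*sqrt(dt)) = 1.413982; d = 1/u = 0.707222
p = (exp((r-q)*dt) - d) / (u - d) = 0.433245
Discount per step: exp(-r*dt) = 0.986755
Stock lattice S(k, i) with i counting down-moves:
  k=0: S(0,0) = 55.9300
  k=1: S(1,0) = 79.0840; S(1,1) = 39.5549
  k=2: S(2,0) = 111.8234; S(2,1) = 55.9300; S(2,2) = 27.9741
  k=3: S(3,0) = 158.1164; S(3,1) = 79.0840; S(3,2) = 39.5549; S(3,3) = 19.7839
Terminal payoffs V(N, i) = max(S_T - K, 0):
  V(3,0) = 104.856388; V(3,1) = 25.824039; V(3,2) = 0.000000; V(3,3) = 0.000000
Backward induction: V(k, i) = exp(-r*dt) * [p * V(k+1, i) + (1-p) * V(k+1, i+1)].
  V(2,0) = exp(-r*dt) * [p*104.856388 + (1-p)*25.824039] = 59.268864
  V(2,1) = exp(-r*dt) * [p*25.824039 + (1-p)*0.000000] = 11.039950
  V(2,2) = exp(-r*dt) * [p*0.000000 + (1-p)*0.000000] = 0.000000
  V(1,0) = exp(-r*dt) * [p*59.268864 + (1-p)*11.039950] = 31.511912
  V(1,1) = exp(-r*dt) * [p*11.039950 + (1-p)*0.000000] = 4.719653
  V(0,0) = exp(-r*dt) * [p*31.511912 + (1-p)*4.719653] = 16.111013


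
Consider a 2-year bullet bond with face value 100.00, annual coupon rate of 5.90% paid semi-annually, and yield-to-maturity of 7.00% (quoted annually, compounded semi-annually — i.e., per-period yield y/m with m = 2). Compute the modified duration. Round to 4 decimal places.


Coupon per period c = face * coupon_rate / m = 2.950000
Periods per year m = 2; per-period yield y/m = 0.035000
Number of cashflows N = 4
Cashflows (t years, CF_t, discount factor 1/(1+y/m)^(m*t), PV):
  t = 0.5000: CF_t = 2.950000, DF = 0.966184, PV = 2.850242
  t = 1.0000: CF_t = 2.950000, DF = 0.933511, PV = 2.753857
  t = 1.5000: CF_t = 2.950000, DF = 0.901943, PV = 2.660731
  t = 2.0000: CF_t = 102.950000, DF = 0.871442, PV = 89.714977
Price P = sum_t PV_t = 97.979806
First compute Macaulay numerator sum_t t * PV_t:
  t * PV_t at t = 0.5000: 1.425121
  t * PV_t at t = 1.0000: 2.753857
  t * PV_t at t = 1.5000: 3.991096
  t * PV_t at t = 2.0000: 179.429955
Macaulay duration D = 187.600028 / 97.979806 = 1.914681
Modified duration = D / (1 + y/m) = 1.914681 / (1 + 0.035000) = 1.849933

Answer: Modified duration = 1.8499


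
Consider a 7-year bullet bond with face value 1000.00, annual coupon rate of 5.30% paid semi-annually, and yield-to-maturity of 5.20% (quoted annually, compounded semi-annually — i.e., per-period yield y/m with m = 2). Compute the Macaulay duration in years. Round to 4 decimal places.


Coupon per period c = face * coupon_rate / m = 26.500000
Periods per year m = 2; per-period yield y/m = 0.026000
Number of cashflows N = 14
Cashflows (t years, CF_t, discount factor 1/(1+y/m)^(m*t), PV):
  t = 0.5000: CF_t = 26.500000, DF = 0.974659, PV = 25.828460
  t = 1.0000: CF_t = 26.500000, DF = 0.949960, PV = 25.173938
  t = 1.5000: CF_t = 26.500000, DF = 0.925887, PV = 24.536002
  t = 2.0000: CF_t = 26.500000, DF = 0.902424, PV = 23.914232
  t = 2.5000: CF_t = 26.500000, DF = 0.879555, PV = 23.308218
  t = 3.0000: CF_t = 26.500000, DF = 0.857266, PV = 22.717561
  t = 3.5000: CF_t = 26.500000, DF = 0.835542, PV = 22.141873
  t = 4.0000: CF_t = 26.500000, DF = 0.814369, PV = 21.580773
  t = 4.5000: CF_t = 26.500000, DF = 0.793732, PV = 21.033891
  t = 5.0000: CF_t = 26.500000, DF = 0.773618, PV = 20.500869
  t = 5.5000: CF_t = 26.500000, DF = 0.754013, PV = 19.981354
  t = 6.0000: CF_t = 26.500000, DF = 0.734906, PV = 19.475004
  t = 6.5000: CF_t = 26.500000, DF = 0.716282, PV = 18.981485
  t = 7.0000: CF_t = 1026.500000, DF = 0.698131, PV = 716.631515
Price P = sum_t PV_t = 1005.805172
Macaulay numerator sum_t t * PV_t:
  t * PV_t at t = 0.5000: 12.914230
  t * PV_t at t = 1.0000: 25.173938
  t * PV_t at t = 1.5000: 36.804002
  t * PV_t at t = 2.0000: 47.828463
  t * PV_t at t = 2.5000: 58.270545
  t * PV_t at t = 3.0000: 68.152684
  t * PV_t at t = 3.5000: 77.496554
  t * PV_t at t = 4.0000: 86.323090
  t * PV_t at t = 4.5000: 94.652511
  t * PV_t at t = 5.0000: 102.504344
  t * PV_t at t = 5.5000: 109.897445
  t * PV_t at t = 6.0000: 116.850021
  t * PV_t at t = 6.5000: 123.379652
  t * PV_t at t = 7.0000: 5016.420603
Macaulay duration D = (sum_t t * PV_t) / P = 5976.668082 / 1005.805172 = 5.942173

Answer: Macaulay duration = 5.9422 years


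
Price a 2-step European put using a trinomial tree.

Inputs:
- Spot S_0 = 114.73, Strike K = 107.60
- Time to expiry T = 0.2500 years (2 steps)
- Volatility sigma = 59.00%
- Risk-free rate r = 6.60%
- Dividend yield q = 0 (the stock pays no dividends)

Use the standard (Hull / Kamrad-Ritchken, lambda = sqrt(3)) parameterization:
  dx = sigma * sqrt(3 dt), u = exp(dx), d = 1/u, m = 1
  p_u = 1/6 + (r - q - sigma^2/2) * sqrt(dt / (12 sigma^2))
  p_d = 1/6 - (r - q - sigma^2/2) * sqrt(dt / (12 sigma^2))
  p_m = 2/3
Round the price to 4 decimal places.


dt = T/N = 0.125000; dx = sigma*sqrt(3*dt) = 0.361300
u = exp(dx) = 1.435194; d = 1/u = 0.696770
p_u = 0.147975, p_m = 0.666667, p_d = 0.185358
Discount per step: exp(-r*dt) = 0.991784
Stock lattice S(k, j) with j the centered position index:
  k=0: S(0,+0) = 114.7300
  k=1: S(1,-1) = 79.9404; S(1,+0) = 114.7300; S(1,+1) = 164.6598
  k=2: S(2,-2) = 55.7001; S(2,-1) = 79.9404; S(2,+0) = 114.7300; S(2,+1) = 164.6598; S(2,+2) = 236.3186
Terminal payoffs V(N, j) = max(K - S_T, 0):
  V(2,-2) = 51.899893; V(2,-1) = 27.659564; V(2,+0) = 0.000000; V(2,+1) = 0.000000; V(2,+2) = 0.000000
Backward induction: V(k, j) = exp(-r*dt) * [p_u * V(k+1, j+1) + p_m * V(k+1, j) + p_d * V(k+1, j-1)]
  V(1,-1) = exp(-r*dt) * [p_u*0.000000 + p_m*27.659564 + p_d*51.899893] = 27.829222
  V(1,+0) = exp(-r*dt) * [p_u*0.000000 + p_m*0.000000 + p_d*27.659564] = 5.084795
  V(1,+1) = exp(-r*dt) * [p_u*0.000000 + p_m*0.000000 + p_d*0.000000] = 0.000000
  V(0,+0) = exp(-r*dt) * [p_u*0.000000 + p_m*5.084795 + p_d*27.829222] = 8.477996

Answer: Price = V(0,0) = 8.4780


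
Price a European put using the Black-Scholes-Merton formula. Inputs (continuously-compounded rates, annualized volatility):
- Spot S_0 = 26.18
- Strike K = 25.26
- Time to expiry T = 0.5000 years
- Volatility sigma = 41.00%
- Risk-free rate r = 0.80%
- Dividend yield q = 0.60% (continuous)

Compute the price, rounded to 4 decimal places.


Answer: Price = 2.5064

Derivation:
d1 = (ln(S/K) + (r - q + 0.5*sigma^2) * T) / (sigma * sqrt(T)) = 0.27180027
d2 = d1 - sigma * sqrt(T) = -0.01811351
exp(-rT) = 0.99600799; exp(-qT) = 0.99700450
P = K * exp(-rT) * N(-d2) - S_0 * exp(-qT) * N(-d1)
N(-d1) = 0.39288780; N(-d2) = 0.50722585
P = 25.2600 * 0.99600799 * 0.50722585 - 26.1800 * 0.99700450 * 0.39288780 = 2.5064


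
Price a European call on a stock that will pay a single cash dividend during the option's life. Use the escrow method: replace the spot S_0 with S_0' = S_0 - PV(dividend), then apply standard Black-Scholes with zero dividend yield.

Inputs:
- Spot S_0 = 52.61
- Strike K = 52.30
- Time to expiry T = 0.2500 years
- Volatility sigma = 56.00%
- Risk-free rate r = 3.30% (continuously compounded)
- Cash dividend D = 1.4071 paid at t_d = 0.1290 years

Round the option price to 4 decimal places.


Answer: Price = 5.4137

Derivation:
PV(D) = D * exp(-r * t_d) = 1.4071 * 0.99575205 = 1.40112271
S_0' = S_0 - PV(D) = 52.6100 - 1.40112271 = 51.20887729
d1 = (ln(S_0'/K) + (r + sigma^2/2)*T) / (sigma*sqrt(T)) = 0.09416618
d2 = d1 - sigma*sqrt(T) = -0.18583382
exp(-rT) = 0.99178394
N(d1) = 0.53751143; N(d2) = 0.42628754
C = S_0' * N(d1) - K * exp(-rT) * N(d2) = 51.20887729 * 0.53751143 - 52.3000 * 0.99178394 * 0.42628754 = 5.4137


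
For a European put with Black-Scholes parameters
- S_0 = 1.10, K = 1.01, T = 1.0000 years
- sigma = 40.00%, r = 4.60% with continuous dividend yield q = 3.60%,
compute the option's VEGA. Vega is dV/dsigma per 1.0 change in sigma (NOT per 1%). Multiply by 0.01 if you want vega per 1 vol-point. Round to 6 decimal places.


d1 = 0.4383996224; d2 = 0.0383996224
phi(d1) = 0.3623895113; exp(-qT) = 0.9646402935; exp(-rT) = 0.9550419622
Vega = S * exp(-qT) * phi(d1) * sqrt(T) = 1.1000 * 0.9646402935 * 0.3623895113 * 1.0000000000 = 0.384533

Answer: Vega = 0.384533


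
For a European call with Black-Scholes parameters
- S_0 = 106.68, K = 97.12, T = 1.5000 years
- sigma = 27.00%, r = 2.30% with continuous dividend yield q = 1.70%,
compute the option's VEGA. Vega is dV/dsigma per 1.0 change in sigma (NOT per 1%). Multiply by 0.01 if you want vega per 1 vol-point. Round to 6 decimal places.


Answer: Vega = 45.359216

Derivation:
d1 = 0.4764752649; d2 = 0.1457941496
phi(d1) = 0.3561323412; exp(-qT) = 0.9748223790; exp(-rT) = 0.9660883397
Vega = S * exp(-qT) * phi(d1) * sqrt(T) = 106.6800 * 0.9748223790 * 0.3561323412 * 1.2247448714 = 45.359216


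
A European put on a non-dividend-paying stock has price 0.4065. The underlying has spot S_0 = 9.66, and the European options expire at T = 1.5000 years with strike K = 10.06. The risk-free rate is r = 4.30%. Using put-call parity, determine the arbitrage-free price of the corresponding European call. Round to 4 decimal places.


Put-call parity: C - P = S_0 * exp(-qT) - K * exp(-rT).
S_0 * exp(-qT) = 9.6600 * 1.00000000 = 9.66000000
K * exp(-rT) = 10.0600 * 0.93753611 = 9.43161331
C = P + S*exp(-qT) - K*exp(-rT)
C = 0.4065 + 9.66000000 - 9.43161331 = 0.6349

Answer: Call price = 0.6349


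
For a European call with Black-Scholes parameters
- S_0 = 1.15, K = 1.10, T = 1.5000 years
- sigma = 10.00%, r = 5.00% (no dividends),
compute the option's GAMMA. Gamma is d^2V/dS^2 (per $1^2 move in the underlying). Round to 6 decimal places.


Answer: Gamma = 1.655209

Derivation:
d1 = 1.0365568008; d2 = 0.9140823137
phi(d1) = 0.2331289526; exp(-qT) = 1.0000000000; exp(-rT) = 0.9277434863
Gamma = exp(-qT) * phi(d1) / (S * sigma * sqrt(T)) = 1.0000000000 * 0.2331289526 / (1.1500 * 0.1000 * 1.2247448714) = 1.655209


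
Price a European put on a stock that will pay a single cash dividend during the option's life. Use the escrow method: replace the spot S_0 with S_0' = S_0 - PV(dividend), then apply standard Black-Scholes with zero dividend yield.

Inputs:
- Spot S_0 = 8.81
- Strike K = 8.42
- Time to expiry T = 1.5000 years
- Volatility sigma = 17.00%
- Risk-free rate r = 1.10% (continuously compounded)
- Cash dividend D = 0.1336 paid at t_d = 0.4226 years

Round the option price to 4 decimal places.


PV(D) = D * exp(-r * t_d) = 0.1336 * 0.99536219 = 0.13298039
S_0' = S_0 - PV(D) = 8.8100 - 0.13298039 = 8.67701961
d1 = (ln(S_0'/K) + (r + sigma^2/2)*T) / (sigma*sqrt(T)) = 0.32776708
d2 = d1 - sigma*sqrt(T) = 0.11956045
exp(-rT) = 0.98363538
N(-d1) = 0.37154389; N(-d2) = 0.45241567
P = K * exp(-rT) * N(-d2) - S_0' * N(-d1) = 8.4200 * 0.98363538 * 0.45241567 - 8.67701961 * 0.37154389 = 0.5231

Answer: Price = 0.5231


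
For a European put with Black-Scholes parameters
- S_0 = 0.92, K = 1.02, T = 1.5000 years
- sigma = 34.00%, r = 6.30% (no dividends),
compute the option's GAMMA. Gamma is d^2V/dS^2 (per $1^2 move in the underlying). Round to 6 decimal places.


Answer: Gamma = 1.023236

Derivation:
d1 = 0.1873517776; d2 = -0.2290614787
phi(d1) = 0.3920017882; exp(-qT) = 1.0000000000; exp(-rT) = 0.9098277346
Gamma = exp(-qT) * phi(d1) / (S * sigma * sqrt(T)) = 1.0000000000 * 0.3920017882 / (0.9200 * 0.3400 * 1.2247448714) = 1.023236


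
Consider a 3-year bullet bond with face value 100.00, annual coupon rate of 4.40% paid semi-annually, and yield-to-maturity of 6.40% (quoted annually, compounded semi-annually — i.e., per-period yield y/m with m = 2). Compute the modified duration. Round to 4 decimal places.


Answer: Modified duration = 2.7499

Derivation:
Coupon per period c = face * coupon_rate / m = 2.200000
Periods per year m = 2; per-period yield y/m = 0.032000
Number of cashflows N = 6
Cashflows (t years, CF_t, discount factor 1/(1+y/m)^(m*t), PV):
  t = 0.5000: CF_t = 2.200000, DF = 0.968992, PV = 2.131783
  t = 1.0000: CF_t = 2.200000, DF = 0.938946, PV = 2.065681
  t = 1.5000: CF_t = 2.200000, DF = 0.909831, PV = 2.001629
  t = 2.0000: CF_t = 2.200000, DF = 0.881620, PV = 1.939563
  t = 2.5000: CF_t = 2.200000, DF = 0.854283, PV = 1.879422
  t = 3.0000: CF_t = 102.200000, DF = 0.827793, PV = 84.600458
Price P = sum_t PV_t = 94.618535
First compute Macaulay numerator sum_t t * PV_t:
  t * PV_t at t = 0.5000: 1.065891
  t * PV_t at t = 1.0000: 2.065681
  t * PV_t at t = 1.5000: 3.002444
  t * PV_t at t = 2.0000: 3.879126
  t * PV_t at t = 2.5000: 4.698554
  t * PV_t at t = 3.0000: 253.801373
Macaulay duration D = 268.513069 / 94.618535 = 2.837849
Modified duration = D / (1 + y/m) = 2.837849 / (1 + 0.032000) = 2.749853


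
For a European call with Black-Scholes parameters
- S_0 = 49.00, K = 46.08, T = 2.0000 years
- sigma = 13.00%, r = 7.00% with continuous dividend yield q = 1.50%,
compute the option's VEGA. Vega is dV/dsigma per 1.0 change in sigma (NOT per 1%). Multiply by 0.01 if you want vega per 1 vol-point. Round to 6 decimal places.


Answer: Vega = 15.874517

Derivation:
d1 = 1.0244415191; d2 = 0.8405937560
phi(d1) = 0.2360577628; exp(-qT) = 0.9704455335; exp(-rT) = 0.8693582354
Vega = S * exp(-qT) * phi(d1) * sqrt(T) = 49.0000 * 0.9704455335 * 0.2360577628 * 1.4142135624 = 15.874517


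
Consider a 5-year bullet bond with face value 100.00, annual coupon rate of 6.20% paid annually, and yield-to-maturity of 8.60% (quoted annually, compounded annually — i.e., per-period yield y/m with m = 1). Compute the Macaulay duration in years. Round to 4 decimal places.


Coupon per period c = face * coupon_rate / m = 6.200000
Periods per year m = 1; per-period yield y/m = 0.086000
Number of cashflows N = 5
Cashflows (t years, CF_t, discount factor 1/(1+y/m)^(m*t), PV):
  t = 1.0000: CF_t = 6.200000, DF = 0.920810, PV = 5.709024
  t = 2.0000: CF_t = 6.200000, DF = 0.847892, PV = 5.256928
  t = 3.0000: CF_t = 6.200000, DF = 0.780747, PV = 4.840634
  t = 4.0000: CF_t = 6.200000, DF = 0.718920, PV = 4.457305
  t = 5.0000: CF_t = 106.200000, DF = 0.661989, PV = 70.303248
Price P = sum_t PV_t = 90.567139
Macaulay numerator sum_t t * PV_t:
  t * PV_t at t = 1.0000: 5.709024
  t * PV_t at t = 2.0000: 10.513856
  t * PV_t at t = 3.0000: 14.521901
  t * PV_t at t = 4.0000: 17.829221
  t * PV_t at t = 5.0000: 351.516241
Macaulay duration D = (sum_t t * PV_t) / P = 400.090243 / 90.567139 = 4.417609

Answer: Macaulay duration = 4.4176 years


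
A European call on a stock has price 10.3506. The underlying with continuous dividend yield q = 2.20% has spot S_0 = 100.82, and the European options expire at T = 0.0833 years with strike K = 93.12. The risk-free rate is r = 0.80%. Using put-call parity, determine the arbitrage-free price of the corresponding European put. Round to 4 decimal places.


Answer: Put price = 2.7732

Derivation:
Put-call parity: C - P = S_0 * exp(-qT) - K * exp(-rT).
S_0 * exp(-qT) = 100.8200 * 0.99816908 = 100.63540646
K * exp(-rT) = 93.1200 * 0.99933382 = 93.05796550
P = C - S*exp(-qT) + K*exp(-rT)
P = 10.3506 - 100.63540646 + 93.05796550 = 2.7732


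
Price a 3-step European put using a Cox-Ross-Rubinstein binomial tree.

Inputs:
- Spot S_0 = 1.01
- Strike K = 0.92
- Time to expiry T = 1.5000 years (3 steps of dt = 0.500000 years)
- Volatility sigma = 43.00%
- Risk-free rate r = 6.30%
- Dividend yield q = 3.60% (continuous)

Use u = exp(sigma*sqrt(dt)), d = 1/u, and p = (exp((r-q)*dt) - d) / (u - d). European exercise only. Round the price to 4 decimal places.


dt = T/N = 0.500000
u = exp(sigma*sqrt(dt)) = 1.355345; d = 1/u = 0.737820
p = (exp((r-q)*dt) - d) / (u - d) = 0.446576
Discount per step: exp(-r*dt) = 0.968991
Stock lattice S(k, i) with i counting down-moves:
  k=0: S(0,0) = 1.0100
  k=1: S(1,0) = 1.3689; S(1,1) = 0.7452
  k=2: S(2,0) = 1.8553; S(2,1) = 1.0100; S(2,2) = 0.5498
  k=3: S(3,0) = 2.5146; S(3,1) = 1.3689; S(3,2) = 0.7452; S(3,3) = 0.4057
Terminal payoffs V(N, i) = max(K - S_T, 0):
  V(3,0) = 0.000000; V(3,1) = 0.000000; V(3,2) = 0.174802; V(3,3) = 0.514331
Backward induction: V(k, i) = exp(-r*dt) * [p * V(k+1, i) + (1-p) * V(k+1, i+1)].
  V(2,0) = exp(-r*dt) * [p*0.000000 + (1-p)*0.000000] = 0.000000
  V(2,1) = exp(-r*dt) * [p*0.000000 + (1-p)*0.174802] = 0.093740
  V(2,2) = exp(-r*dt) * [p*0.174802 + (1-p)*0.514331] = 0.351458
  V(1,0) = exp(-r*dt) * [p*0.000000 + (1-p)*0.093740] = 0.050269
  V(1,1) = exp(-r*dt) * [p*0.093740 + (1-p)*0.351458] = 0.229038
  V(0,0) = exp(-r*dt) * [p*0.050269 + (1-p)*0.229038] = 0.144577

Answer: Price = V(0,0) = 0.1446


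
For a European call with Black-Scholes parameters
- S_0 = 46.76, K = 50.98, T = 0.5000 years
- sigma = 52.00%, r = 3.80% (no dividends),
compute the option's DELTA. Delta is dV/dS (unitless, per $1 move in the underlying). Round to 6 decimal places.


d1 = 0.0005296166; d2 = -0.3671659096
phi(d1) = 0.3989422245; exp(-qT) = 1.0000000000; exp(-rT) = 0.9811793622
N(d1) = 0.5002112864
Delta = exp(-qT) * N(d1) = 1.0000000000 * 0.5002112864 = 0.500211

Answer: Delta = 0.500211


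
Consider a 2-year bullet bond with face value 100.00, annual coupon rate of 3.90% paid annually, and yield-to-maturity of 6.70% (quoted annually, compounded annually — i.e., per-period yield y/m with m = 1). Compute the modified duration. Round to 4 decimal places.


Answer: Modified duration = 1.8383

Derivation:
Coupon per period c = face * coupon_rate / m = 3.900000
Periods per year m = 1; per-period yield y/m = 0.067000
Number of cashflows N = 2
Cashflows (t years, CF_t, discount factor 1/(1+y/m)^(m*t), PV):
  t = 1.0000: CF_t = 3.900000, DF = 0.937207, PV = 3.655108
  t = 2.0000: CF_t = 103.900000, DF = 0.878357, PV = 91.261312
Price P = sum_t PV_t = 94.916420
First compute Macaulay numerator sum_t t * PV_t:
  t * PV_t at t = 1.0000: 3.655108
  t * PV_t at t = 2.0000: 182.522624
Macaulay duration D = 186.177732 / 94.916420 = 1.961491
Modified duration = D / (1 + y/m) = 1.961491 / (1 + 0.067000) = 1.838324


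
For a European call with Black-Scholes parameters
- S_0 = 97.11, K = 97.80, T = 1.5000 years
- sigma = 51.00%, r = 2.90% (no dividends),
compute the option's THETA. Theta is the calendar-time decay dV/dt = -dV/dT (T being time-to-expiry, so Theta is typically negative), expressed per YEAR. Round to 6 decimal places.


d1 = 0.3706170510; d2 = -0.2540028334
phi(d1) = 0.3724632021; exp(-qT) = 1.0000000000; exp(-rT) = 0.9574325541
Theta = -S*exp(-qT)*phi(d1)*sigma/(2*sqrt(T)) - r*K*exp(-rT)*N(d2) + q*S*exp(-qT)*N(d1)
N(d1) = 0.6445386099; N(d2) = 0.3997466846; sqrt(T) = 1.2247448714
Term 1 = -97.1100 * 1.0000000000 * 0.3724632021 * 0.5100 / (2 * 1.2247448714) = -7.5308132429
Term 2 = -0.0290 * 97.8000 * 0.9574325541 * 0.3997466846 = -1.0855002136
Term 3 = 0 (no dividend yield, q = 0)
Theta = -7.5308132429 + (-1.0855002136) + (0.0000000000) = -8.616313

Answer: Theta = -8.616313


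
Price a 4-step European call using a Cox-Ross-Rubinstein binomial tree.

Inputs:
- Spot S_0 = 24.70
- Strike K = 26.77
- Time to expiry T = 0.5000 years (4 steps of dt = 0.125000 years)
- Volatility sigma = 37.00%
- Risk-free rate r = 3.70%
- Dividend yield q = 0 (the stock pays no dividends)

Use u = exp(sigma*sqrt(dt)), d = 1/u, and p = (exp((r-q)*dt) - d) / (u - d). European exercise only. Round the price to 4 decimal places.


dt = T/N = 0.125000
u = exp(sigma*sqrt(dt)) = 1.139757; d = 1/u = 0.877380
p = (exp((r-q)*dt) - d) / (u - d) = 0.485011
Discount per step: exp(-r*dt) = 0.995386
Stock lattice S(k, i) with i counting down-moves:
  k=0: S(0,0) = 24.7000
  k=1: S(1,0) = 28.1520; S(1,1) = 21.6713
  k=2: S(2,0) = 32.0864; S(2,1) = 24.7000; S(2,2) = 19.0140
  k=3: S(3,0) = 36.5707; S(3,1) = 28.1520; S(3,2) = 21.6713; S(3,3) = 16.6825
  k=4: S(4,0) = 41.6817; S(4,1) = 32.0864; S(4,2) = 24.7000; S(4,3) = 19.0140; S(4,4) = 14.6369
Terminal payoffs V(N, i) = max(S_T - K, 0):
  V(4,0) = 14.911703; V(4,1) = 5.316416; V(4,2) = 0.000000; V(4,3) = 0.000000; V(4,4) = 0.000000
Backward induction: V(k, i) = exp(-r*dt) * [p * V(k+1, i) + (1-p) * V(k+1, i+1)].
  V(3,0) = exp(-r*dt) * [p*14.911703 + (1-p)*5.316416] = 9.924230
  V(3,1) = exp(-r*dt) * [p*5.316416 + (1-p)*0.000000] = 2.566622
  V(3,2) = exp(-r*dt) * [p*0.000000 + (1-p)*0.000000] = 0.000000
  V(3,3) = exp(-r*dt) * [p*0.000000 + (1-p)*0.000000] = 0.000000
  V(2,0) = exp(-r*dt) * [p*9.924230 + (1-p)*2.566622] = 6.106834
  V(2,1) = exp(-r*dt) * [p*2.566622 + (1-p)*0.000000] = 1.239096
  V(2,2) = exp(-r*dt) * [p*0.000000 + (1-p)*0.000000] = 0.000000
  V(1,0) = exp(-r*dt) * [p*6.106834 + (1-p)*1.239096] = 3.583391
  V(1,1) = exp(-r*dt) * [p*1.239096 + (1-p)*0.000000] = 0.598202
  V(0,0) = exp(-r*dt) * [p*3.583391 + (1-p)*0.598202] = 2.036611

Answer: Price = V(0,0) = 2.0366


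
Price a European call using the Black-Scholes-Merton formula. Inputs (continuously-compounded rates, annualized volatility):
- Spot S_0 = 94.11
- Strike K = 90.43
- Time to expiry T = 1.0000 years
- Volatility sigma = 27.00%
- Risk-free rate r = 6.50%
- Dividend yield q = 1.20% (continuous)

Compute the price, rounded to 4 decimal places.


d1 = (ln(S/K) + (r - q + 0.5*sigma^2) * T) / (sigma * sqrt(T)) = 0.47903052
d2 = d1 - sigma * sqrt(T) = 0.20903052
exp(-rT) = 0.93706746; exp(-qT) = 0.98807171
C = S_0 * exp(-qT) * N(d1) - K * exp(-rT) * N(d2)
N(d1) = 0.68404154; N(d2) = 0.58278779
C = 94.1100 * 0.98807171 * 0.68404154 - 90.4300 * 0.93706746 * 0.58278779 = 14.2224

Answer: Price = 14.2224


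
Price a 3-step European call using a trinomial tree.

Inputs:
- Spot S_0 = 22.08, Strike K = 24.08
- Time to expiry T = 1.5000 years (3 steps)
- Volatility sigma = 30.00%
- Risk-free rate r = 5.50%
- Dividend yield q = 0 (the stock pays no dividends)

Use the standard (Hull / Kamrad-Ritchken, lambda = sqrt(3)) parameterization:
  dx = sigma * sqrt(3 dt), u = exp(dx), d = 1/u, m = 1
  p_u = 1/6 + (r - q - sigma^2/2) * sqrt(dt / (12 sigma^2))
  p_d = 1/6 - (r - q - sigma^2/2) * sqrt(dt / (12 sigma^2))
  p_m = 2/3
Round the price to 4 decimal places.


dt = T/N = 0.500000; dx = sigma*sqrt(3*dt) = 0.367423
u = exp(dx) = 1.444009; d = 1/u = 0.692516
p_u = 0.173471, p_m = 0.666667, p_d = 0.159863
Discount per step: exp(-r*dt) = 0.972875
Stock lattice S(k, j) with j the centered position index:
  k=0: S(0,+0) = 22.0800
  k=1: S(1,-1) = 15.2908; S(1,+0) = 22.0800; S(1,+1) = 31.8837
  k=2: S(2,-2) = 10.5891; S(2,-1) = 15.2908; S(2,+0) = 22.0800; S(2,+1) = 31.8837; S(2,+2) = 46.0404
  k=3: S(3,-3) = 7.3331; S(3,-2) = 10.5891; S(3,-1) = 15.2908; S(3,+0) = 22.0800; S(3,+1) = 31.8837; S(3,+2) = 46.0404; S(3,+3) = 66.4828
Terminal payoffs V(N, j) = max(S_T - K, 0):
  V(3,-3) = 0.000000; V(3,-2) = 0.000000; V(3,-1) = 0.000000; V(3,+0) = 0.000000; V(3,+1) = 7.803725; V(3,+2) = 21.960394; V(3,+3) = 42.402756
Backward induction: V(k, j) = exp(-r*dt) * [p_u * V(k+1, j+1) + p_m * V(k+1, j) + p_d * V(k+1, j-1)]
  V(2,-2) = exp(-r*dt) * [p_u*0.000000 + p_m*0.000000 + p_d*0.000000] = 0.000000
  V(2,-1) = exp(-r*dt) * [p_u*0.000000 + p_m*0.000000 + p_d*0.000000] = 0.000000
  V(2,+0) = exp(-r*dt) * [p_u*7.803725 + p_m*0.000000 + p_d*0.000000] = 1.316998
  V(2,+1) = exp(-r*dt) * [p_u*21.960394 + p_m*7.803725 + p_d*0.000000] = 8.767518
  V(2,+2) = exp(-r*dt) * [p_u*42.402756 + p_m*21.960394 + p_d*7.803725] = 22.612941
  V(1,-1) = exp(-r*dt) * [p_u*1.316998 + p_m*0.000000 + p_d*0.000000] = 0.222264
  V(1,+0) = exp(-r*dt) * [p_u*8.767518 + p_m*1.316998 + p_d*0.000000] = 2.333836
  V(1,+1) = exp(-r*dt) * [p_u*22.612941 + p_m*8.767518 + p_d*1.316998] = 9.707573
  V(0,+0) = exp(-r*dt) * [p_u*9.707573 + p_m*2.333836 + p_d*0.222264] = 3.186557

Answer: Price = V(0,0) = 3.1866


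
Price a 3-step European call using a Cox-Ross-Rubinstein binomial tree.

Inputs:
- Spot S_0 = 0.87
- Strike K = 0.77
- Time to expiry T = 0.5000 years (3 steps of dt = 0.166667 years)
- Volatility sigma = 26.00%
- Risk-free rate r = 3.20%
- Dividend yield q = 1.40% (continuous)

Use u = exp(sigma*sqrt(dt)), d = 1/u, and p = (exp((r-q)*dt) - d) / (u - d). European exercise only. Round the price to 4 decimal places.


Answer: Price = V(0,0) = 0.1243

Derivation:
dt = T/N = 0.166667
u = exp(sigma*sqrt(dt)) = 1.111983; d = 1/u = 0.899295
p = (exp((r-q)*dt) - d) / (u - d) = 0.487615
Discount per step: exp(-r*dt) = 0.994681
Stock lattice S(k, i) with i counting down-moves:
  k=0: S(0,0) = 0.8700
  k=1: S(1,0) = 0.9674; S(1,1) = 0.7824
  k=2: S(2,0) = 1.0758; S(2,1) = 0.8700; S(2,2) = 0.7036
  k=3: S(3,0) = 1.1962; S(3,1) = 0.9674; S(3,2) = 0.7824; S(3,3) = 0.6327
Terminal payoffs V(N, i) = max(S_T - K, 0):
  V(3,0) = 0.426226; V(3,1) = 0.197425; V(3,2) = 0.012386; V(3,3) = 0.000000
Backward induction: V(k, i) = exp(-r*dt) * [p * V(k+1, i) + (1-p) * V(k+1, i+1)].
  V(2,0) = exp(-r*dt) * [p*0.426226 + (1-p)*0.197425] = 0.307348
  V(2,1) = exp(-r*dt) * [p*0.197425 + (1-p)*0.012386] = 0.102068
  V(2,2) = exp(-r*dt) * [p*0.012386 + (1-p)*0.000000] = 0.006008
  V(1,0) = exp(-r*dt) * [p*0.307348 + (1-p)*0.102068] = 0.201090
  V(1,1) = exp(-r*dt) * [p*0.102068 + (1-p)*0.006008] = 0.052567
  V(0,0) = exp(-r*dt) * [p*0.201090 + (1-p)*0.052567] = 0.124324


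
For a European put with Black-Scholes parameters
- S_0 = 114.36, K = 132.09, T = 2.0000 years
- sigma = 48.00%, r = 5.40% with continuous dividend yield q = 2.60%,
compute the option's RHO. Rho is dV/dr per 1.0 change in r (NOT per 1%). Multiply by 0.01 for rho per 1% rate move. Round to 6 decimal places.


Answer: Rho = -161.382809

Derivation:
d1 = 0.2095803497; d2 = -0.4692421602
phi(d1) = 0.3902762354; exp(-qT) = 0.9493288668; exp(-rT) = 0.8976275964
N(-d2) = 0.6805517235
Rho = -K*T*exp(-rT)*N(-d2) = -132.0900 * 2.0000 * 0.8976275964 * 0.6805517235 = -161.382809


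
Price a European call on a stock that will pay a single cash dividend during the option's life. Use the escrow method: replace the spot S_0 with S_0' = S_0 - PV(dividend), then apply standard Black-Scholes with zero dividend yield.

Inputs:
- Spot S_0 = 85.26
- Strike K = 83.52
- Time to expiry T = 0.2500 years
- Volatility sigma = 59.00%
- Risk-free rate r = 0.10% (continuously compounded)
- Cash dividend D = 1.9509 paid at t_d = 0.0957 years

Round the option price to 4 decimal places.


Answer: Price = 9.6856

Derivation:
PV(D) = D * exp(-r * t_d) = 1.9509 * 0.99990430 = 1.95071331
S_0' = S_0 - PV(D) = 85.2600 - 1.95071331 = 83.30928669
d1 = (ln(S_0'/K) + (r + sigma^2/2)*T) / (sigma*sqrt(T)) = 0.13978442
d2 = d1 - sigma*sqrt(T) = -0.15521558
exp(-rT) = 0.99975003
N(d1) = 0.55558484; N(d2) = 0.43832568
C = S_0' * N(d1) - K * exp(-rT) * N(d2) = 83.30928669 * 0.55558484 - 83.5200 * 0.99975003 * 0.43832568 = 9.6856


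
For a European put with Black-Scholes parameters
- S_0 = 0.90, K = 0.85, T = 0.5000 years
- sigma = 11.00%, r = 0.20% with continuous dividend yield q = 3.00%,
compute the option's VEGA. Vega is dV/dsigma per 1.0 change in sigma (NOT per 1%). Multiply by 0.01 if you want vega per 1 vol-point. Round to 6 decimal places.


d1 = 0.5937564564; d2 = 0.5159747105
phi(d1) = 0.3344687262; exp(-qT) = 0.9851119396; exp(-rT) = 0.9990004998
Vega = S * exp(-qT) * phi(d1) * sqrt(T) = 0.9000 * 0.9851119396 * 0.3344687262 * 0.7071067812 = 0.209686

Answer: Vega = 0.209686


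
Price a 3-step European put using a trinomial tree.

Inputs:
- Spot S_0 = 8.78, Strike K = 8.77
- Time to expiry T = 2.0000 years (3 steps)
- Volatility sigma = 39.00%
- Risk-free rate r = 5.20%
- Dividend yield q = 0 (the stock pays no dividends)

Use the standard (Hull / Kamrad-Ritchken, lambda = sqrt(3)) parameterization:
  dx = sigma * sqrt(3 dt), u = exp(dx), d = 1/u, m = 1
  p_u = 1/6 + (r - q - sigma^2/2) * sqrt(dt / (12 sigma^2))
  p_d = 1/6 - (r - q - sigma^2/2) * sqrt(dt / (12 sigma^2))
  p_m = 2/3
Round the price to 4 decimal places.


Answer: Price = V(0,0) = 1.2430

Derivation:
dt = T/N = 0.666667; dx = sigma*sqrt(3*dt) = 0.551543
u = exp(dx) = 1.735930; d = 1/u = 0.576060
p_u = 0.152132, p_m = 0.666667, p_d = 0.181202
Discount per step: exp(-r*dt) = 0.965927
Stock lattice S(k, j) with j the centered position index:
  k=0: S(0,+0) = 8.7800
  k=1: S(1,-1) = 5.0578; S(1,+0) = 8.7800; S(1,+1) = 15.2415
  k=2: S(2,-2) = 2.9136; S(2,-1) = 5.0578; S(2,+0) = 8.7800; S(2,+1) = 15.2415; S(2,+2) = 26.4581
  k=3: S(3,-3) = 1.6784; S(3,-2) = 2.9136; S(3,-1) = 5.0578; S(3,+0) = 8.7800; S(3,+1) = 15.2415; S(3,+2) = 26.4581; S(3,+3) = 45.9294
Terminal payoffs V(N, j) = max(K - S_T, 0):
  V(3,-3) = 7.091591; V(3,-2) = 5.856399; V(3,-1) = 3.712192; V(3,+0) = 0.000000; V(3,+1) = 0.000000; V(3,+2) = 0.000000; V(3,+3) = 0.000000
Backward induction: V(k, j) = exp(-r*dt) * [p_u * V(k+1, j+1) + p_m * V(k+1, j) + p_d * V(k+1, j-1)]
  V(2,-2) = exp(-r*dt) * [p_u*3.712192 + p_m*5.856399 + p_d*7.091591] = 5.557961
  V(2,-1) = exp(-r*dt) * [p_u*0.000000 + p_m*3.712192 + p_d*5.856399] = 3.415504
  V(2,+0) = exp(-r*dt) * [p_u*0.000000 + p_m*0.000000 + p_d*3.712192] = 0.649736
  V(2,+1) = exp(-r*dt) * [p_u*0.000000 + p_m*0.000000 + p_d*0.000000] = 0.000000
  V(2,+2) = exp(-r*dt) * [p_u*0.000000 + p_m*0.000000 + p_d*0.000000] = 0.000000
  V(1,-1) = exp(-r*dt) * [p_u*0.649736 + p_m*3.415504 + p_d*5.557961] = 3.267693
  V(1,+0) = exp(-r*dt) * [p_u*0.000000 + p_m*0.649736 + p_d*3.415504] = 1.016206
  V(1,+1) = exp(-r*dt) * [p_u*0.000000 + p_m*0.000000 + p_d*0.649736] = 0.113722
  V(0,+0) = exp(-r*dt) * [p_u*0.113722 + p_m*1.016206 + p_d*3.267693] = 1.243035


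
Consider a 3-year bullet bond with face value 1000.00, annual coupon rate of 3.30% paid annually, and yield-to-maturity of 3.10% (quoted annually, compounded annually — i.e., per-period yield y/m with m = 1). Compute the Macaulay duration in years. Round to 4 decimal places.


Answer: Macaulay duration = 2.9055 years

Derivation:
Coupon per period c = face * coupon_rate / m = 33.000000
Periods per year m = 1; per-period yield y/m = 0.031000
Number of cashflows N = 3
Cashflows (t years, CF_t, discount factor 1/(1+y/m)^(m*t), PV):
  t = 1.0000: CF_t = 33.000000, DF = 0.969932, PV = 32.007759
  t = 2.0000: CF_t = 33.000000, DF = 0.940768, PV = 31.045353
  t = 3.0000: CF_t = 1033.000000, DF = 0.912481, PV = 942.593251
Price P = sum_t PV_t = 1005.646364
Macaulay numerator sum_t t * PV_t:
  t * PV_t at t = 1.0000: 32.007759
  t * PV_t at t = 2.0000: 62.090707
  t * PV_t at t = 3.0000: 2827.779752
Macaulay duration D = (sum_t t * PV_t) / P = 2921.878218 / 1005.646364 = 2.905473


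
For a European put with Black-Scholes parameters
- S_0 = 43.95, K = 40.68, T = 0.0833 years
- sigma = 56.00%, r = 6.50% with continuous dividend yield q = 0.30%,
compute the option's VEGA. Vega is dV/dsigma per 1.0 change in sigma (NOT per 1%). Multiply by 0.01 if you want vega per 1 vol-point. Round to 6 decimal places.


d1 = 0.5911316641; d2 = 0.4295059235
phi(d1) = 0.3349892439; exp(-qT) = 0.9997501312; exp(-rT) = 0.9946001320
Vega = S * exp(-qT) * phi(d1) * sqrt(T) = 43.9500 * 0.9997501312 * 0.3349892439 * 0.2886173938 = 4.248188

Answer: Vega = 4.248188


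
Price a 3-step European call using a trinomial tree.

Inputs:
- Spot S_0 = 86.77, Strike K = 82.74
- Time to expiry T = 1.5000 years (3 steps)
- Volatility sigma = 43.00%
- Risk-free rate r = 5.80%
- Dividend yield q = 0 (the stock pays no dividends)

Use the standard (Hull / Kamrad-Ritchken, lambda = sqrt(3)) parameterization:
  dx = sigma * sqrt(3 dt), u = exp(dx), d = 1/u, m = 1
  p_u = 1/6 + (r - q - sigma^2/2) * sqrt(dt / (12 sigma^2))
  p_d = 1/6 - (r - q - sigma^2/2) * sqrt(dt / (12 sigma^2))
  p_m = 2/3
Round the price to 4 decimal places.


Answer: Price = V(0,0) = 21.9537

Derivation:
dt = T/N = 0.500000; dx = sigma*sqrt(3*dt) = 0.526640
u = exp(dx) = 1.693234; d = 1/u = 0.590586
p_u = 0.150313, p_m = 0.666667, p_d = 0.183020
Discount per step: exp(-r*dt) = 0.971416
Stock lattice S(k, j) with j the centered position index:
  k=0: S(0,+0) = 86.7700
  k=1: S(1,-1) = 51.2451; S(1,+0) = 86.7700; S(1,+1) = 146.9219
  k=2: S(2,-2) = 30.2646; S(2,-1) = 51.2451; S(2,+0) = 86.7700; S(2,+1) = 146.9219; S(2,+2) = 248.7732
  k=3: S(3,-3) = 17.8739; S(3,-2) = 30.2646; S(3,-1) = 51.2451; S(3,+0) = 86.7700; S(3,+1) = 146.9219; S(3,+2) = 248.7732; S(3,+3) = 421.2312
Terminal payoffs V(N, j) = max(S_T - K, 0):
  V(3,-3) = 0.000000; V(3,-2) = 0.000000; V(3,-1) = 0.000000; V(3,+0) = 4.030000; V(3,+1) = 64.181912; V(3,+2) = 166.033173; V(3,+3) = 338.491188
Backward induction: V(k, j) = exp(-r*dt) * [p_u * V(k+1, j+1) + p_m * V(k+1, j) + p_d * V(k+1, j-1)]
  V(2,-2) = exp(-r*dt) * [p_u*0.000000 + p_m*0.000000 + p_d*0.000000] = 0.000000
  V(2,-1) = exp(-r*dt) * [p_u*4.030000 + p_m*0.000000 + p_d*0.000000] = 0.588447
  V(2,+0) = exp(-r*dt) * [p_u*64.181912 + p_m*4.030000 + p_d*0.000000] = 11.981492
  V(2,+1) = exp(-r*dt) * [p_u*166.033173 + p_m*64.181912 + p_d*4.030000] = 66.524987
  V(2,+2) = exp(-r*dt) * [p_u*338.491188 + p_m*166.033173 + p_d*64.181912] = 168.361047
  V(1,-1) = exp(-r*dt) * [p_u*11.981492 + p_m*0.588447 + p_d*0.000000] = 2.130580
  V(1,+0) = exp(-r*dt) * [p_u*66.524987 + p_m*11.981492 + p_d*0.588447] = 17.577712
  V(1,+1) = exp(-r*dt) * [p_u*168.361047 + p_m*66.524987 + p_d*11.981492] = 69.795983
  V(0,+0) = exp(-r*dt) * [p_u*69.795983 + p_m*17.577712 + p_d*2.130580] = 21.953680


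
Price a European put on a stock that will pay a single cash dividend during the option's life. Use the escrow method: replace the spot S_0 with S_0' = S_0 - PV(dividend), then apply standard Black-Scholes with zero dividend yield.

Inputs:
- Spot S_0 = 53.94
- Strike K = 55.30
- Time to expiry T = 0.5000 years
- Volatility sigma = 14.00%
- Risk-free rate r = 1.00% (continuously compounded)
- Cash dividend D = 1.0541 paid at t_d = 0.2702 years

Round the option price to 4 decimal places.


PV(D) = D * exp(-r * t_d) = 1.0541 * 0.99730165 = 1.05125567
S_0' = S_0 - PV(D) = 53.9400 - 1.05125567 = 52.88874433
d1 = (ln(S_0'/K) + (r + sigma^2/2)*T) / (sigma*sqrt(T)) = -0.35034479
d2 = d1 - sigma*sqrt(T) = -0.44933974
exp(-rT) = 0.99501248
N(-d1) = 0.63696002; N(-d2) = 0.67340670
P = K * exp(-rT) * N(-d2) - S_0' * N(-d1) = 55.3000 * 0.99501248 * 0.67340670 - 52.88874433 * 0.63696002 = 3.3656

Answer: Price = 3.3656


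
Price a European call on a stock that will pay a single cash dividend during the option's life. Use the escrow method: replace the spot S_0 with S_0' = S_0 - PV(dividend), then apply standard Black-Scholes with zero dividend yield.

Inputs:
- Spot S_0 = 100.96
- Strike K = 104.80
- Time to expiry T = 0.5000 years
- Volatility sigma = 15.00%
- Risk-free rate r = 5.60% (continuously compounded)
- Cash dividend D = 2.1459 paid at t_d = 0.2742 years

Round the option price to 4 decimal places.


PV(D) = D * exp(-r * t_d) = 2.1459 * 0.98476209 = 2.11320097
S_0' = S_0 - PV(D) = 100.9600 - 2.11320097 = 98.84679903
d1 = (ln(S_0'/K) + (r + sigma^2/2)*T) / (sigma*sqrt(T)) = -0.23435975
d2 = d1 - sigma*sqrt(T) = -0.34042576
exp(-rT) = 0.97238837
N(d1) = 0.40735285; N(d2) = 0.36676796
C = S_0' * N(d1) - K * exp(-rT) * N(d2) = 98.84679903 * 0.40735285 - 104.8000 * 0.97238837 * 0.36676796 = 2.8896

Answer: Price = 2.8896


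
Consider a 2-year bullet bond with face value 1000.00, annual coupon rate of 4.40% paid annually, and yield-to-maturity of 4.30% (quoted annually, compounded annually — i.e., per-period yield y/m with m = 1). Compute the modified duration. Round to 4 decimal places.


Answer: Modified duration = 1.8772

Derivation:
Coupon per period c = face * coupon_rate / m = 44.000000
Periods per year m = 1; per-period yield y/m = 0.043000
Number of cashflows N = 2
Cashflows (t years, CF_t, discount factor 1/(1+y/m)^(m*t), PV):
  t = 1.0000: CF_t = 44.000000, DF = 0.958773, PV = 42.186002
  t = 2.0000: CF_t = 1044.000000, DF = 0.919245, PV = 959.692016
Price P = sum_t PV_t = 1001.878018
First compute Macaulay numerator sum_t t * PV_t:
  t * PV_t at t = 1.0000: 42.186002
  t * PV_t at t = 2.0000: 1919.384032
Macaulay duration D = 1961.570034 / 1001.878018 = 1.957893
Modified duration = D / (1 + y/m) = 1.957893 / (1 + 0.043000) = 1.877175


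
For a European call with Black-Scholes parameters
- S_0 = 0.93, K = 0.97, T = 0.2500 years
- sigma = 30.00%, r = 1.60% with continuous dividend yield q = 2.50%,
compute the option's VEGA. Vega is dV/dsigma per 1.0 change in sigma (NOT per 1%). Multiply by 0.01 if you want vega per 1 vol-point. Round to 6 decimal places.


d1 = -0.2207432357; d2 = -0.3707432357
phi(d1) = 0.3893399844; exp(-qT) = 0.9937694906; exp(-rT) = 0.9960079893
Vega = S * exp(-qT) * phi(d1) * sqrt(T) = 0.9300 * 0.9937694906 * 0.3893399844 * 0.5000000000 = 0.179915

Answer: Vega = 0.179915


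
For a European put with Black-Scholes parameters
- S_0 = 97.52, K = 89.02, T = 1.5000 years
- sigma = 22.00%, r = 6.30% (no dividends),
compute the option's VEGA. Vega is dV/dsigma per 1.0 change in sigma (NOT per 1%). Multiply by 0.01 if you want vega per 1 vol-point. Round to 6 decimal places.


Answer: Vega = 33.934797

Derivation:
d1 = 0.8239059964; d2 = 0.5544621247
phi(d1) = 0.2841227038; exp(-qT) = 1.0000000000; exp(-rT) = 0.9098277346
Vega = S * exp(-qT) * phi(d1) * sqrt(T) = 97.5200 * 1.0000000000 * 0.2841227038 * 1.2247448714 = 33.934797


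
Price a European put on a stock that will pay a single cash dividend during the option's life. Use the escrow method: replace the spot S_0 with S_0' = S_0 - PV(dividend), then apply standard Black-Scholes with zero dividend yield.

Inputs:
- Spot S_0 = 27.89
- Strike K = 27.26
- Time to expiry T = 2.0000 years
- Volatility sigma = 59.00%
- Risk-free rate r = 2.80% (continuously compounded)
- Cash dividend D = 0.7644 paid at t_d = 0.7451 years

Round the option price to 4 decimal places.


PV(D) = D * exp(-r * t_d) = 0.7644 * 0.97935332 = 0.74861768
S_0' = S_0 - PV(D) = 27.8900 - 0.74861768 = 27.14138232
d1 = (ln(S_0'/K) + (r + sigma^2/2)*T) / (sigma*sqrt(T)) = 0.47908181
d2 = d1 - sigma*sqrt(T) = -0.35530419
exp(-rT) = 0.94553914
N(-d1) = 0.31594021; N(-d2) = 0.63881914
P = K * exp(-rT) * N(-d2) - S_0' * N(-d1) = 27.2600 * 0.94553914 * 0.63881914 - 27.14138232 * 0.31594021 = 7.8908

Answer: Price = 7.8908


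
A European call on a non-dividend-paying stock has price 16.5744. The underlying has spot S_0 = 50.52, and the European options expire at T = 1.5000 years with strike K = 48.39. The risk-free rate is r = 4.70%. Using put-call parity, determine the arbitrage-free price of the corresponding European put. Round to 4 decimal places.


Put-call parity: C - P = S_0 * exp(-qT) - K * exp(-rT).
S_0 * exp(-qT) = 50.5200 * 1.00000000 = 50.52000000
K * exp(-rT) = 48.3900 * 0.93192774 = 45.09598332
P = C - S*exp(-qT) + K*exp(-rT)
P = 16.5744 - 50.52000000 + 45.09598332 = 11.1504

Answer: Put price = 11.1504


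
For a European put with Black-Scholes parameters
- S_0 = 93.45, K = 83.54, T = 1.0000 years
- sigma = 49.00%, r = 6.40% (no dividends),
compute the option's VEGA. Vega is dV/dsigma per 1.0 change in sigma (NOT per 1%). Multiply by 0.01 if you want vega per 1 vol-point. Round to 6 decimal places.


d1 = 0.6043897446; d2 = 0.1143897446
phi(d1) = 0.3323448930; exp(-qT) = 1.0000000000; exp(-rT) = 0.9380049995
Vega = S * exp(-qT) * phi(d1) * sqrt(T) = 93.4500 * 1.0000000000 * 0.3323448930 * 1.0000000000 = 31.057630

Answer: Vega = 31.057630


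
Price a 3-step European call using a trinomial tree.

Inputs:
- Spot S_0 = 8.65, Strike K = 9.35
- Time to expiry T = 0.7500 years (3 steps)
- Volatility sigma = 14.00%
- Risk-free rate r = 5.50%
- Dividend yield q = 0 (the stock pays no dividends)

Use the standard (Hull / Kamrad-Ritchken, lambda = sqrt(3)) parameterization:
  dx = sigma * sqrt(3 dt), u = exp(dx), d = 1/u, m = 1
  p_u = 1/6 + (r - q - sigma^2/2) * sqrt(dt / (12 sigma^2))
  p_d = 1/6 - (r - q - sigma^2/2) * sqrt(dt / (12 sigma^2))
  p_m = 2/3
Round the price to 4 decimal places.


Answer: Price = V(0,0) = 0.2947

Derivation:
dt = T/N = 0.250000; dx = sigma*sqrt(3*dt) = 0.121244
u = exp(dx) = 1.128900; d = 1/u = 0.885818
p_u = 0.213267, p_m = 0.666667, p_d = 0.120066
Discount per step: exp(-r*dt) = 0.986344
Stock lattice S(k, j) with j the centered position index:
  k=0: S(0,+0) = 8.6500
  k=1: S(1,-1) = 7.6623; S(1,+0) = 8.6500; S(1,+1) = 9.7650
  k=2: S(2,-2) = 6.7874; S(2,-1) = 7.6623; S(2,+0) = 8.6500; S(2,+1) = 9.7650; S(2,+2) = 11.0237
  k=3: S(3,-3) = 6.0124; S(3,-2) = 6.7874; S(3,-1) = 7.6623; S(3,+0) = 8.6500; S(3,+1) = 9.7650; S(3,+2) = 11.0237; S(3,+3) = 12.4446
Terminal payoffs V(N, j) = max(S_T - K, 0):
  V(3,-3) = 0.000000; V(3,-2) = 0.000000; V(3,-1) = 0.000000; V(3,+0) = 0.000000; V(3,+1) = 0.414984; V(3,+2) = 1.673688; V(3,+3) = 3.094640
Backward induction: V(k, j) = exp(-r*dt) * [p_u * V(k+1, j+1) + p_m * V(k+1, j) + p_d * V(k+1, j-1)]
  V(2,-2) = exp(-r*dt) * [p_u*0.000000 + p_m*0.000000 + p_d*0.000000] = 0.000000
  V(2,-1) = exp(-r*dt) * [p_u*0.000000 + p_m*0.000000 + p_d*0.000000] = 0.000000
  V(2,+0) = exp(-r*dt) * [p_u*0.414984 + p_m*0.000000 + p_d*0.000000] = 0.087294
  V(2,+1) = exp(-r*dt) * [p_u*1.673688 + p_m*0.414984 + p_d*0.000000] = 0.624946
  V(2,+2) = exp(-r*dt) * [p_u*3.094640 + p_m*1.673688 + p_d*0.414984] = 1.800672
  V(1,-1) = exp(-r*dt) * [p_u*0.087294 + p_m*0.000000 + p_d*0.000000] = 0.018363
  V(1,+0) = exp(-r*dt) * [p_u*0.624946 + p_m*0.087294 + p_d*0.000000] = 0.188861
  V(1,+1) = exp(-r*dt) * [p_u*1.800672 + p_m*0.624946 + p_d*0.087294] = 0.800059
  V(0,+0) = exp(-r*dt) * [p_u*0.800059 + p_m*0.188861 + p_d*0.018363] = 0.294659
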